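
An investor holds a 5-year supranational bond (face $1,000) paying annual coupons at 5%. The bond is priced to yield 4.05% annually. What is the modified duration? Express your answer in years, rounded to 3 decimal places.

Periodic yield y = 0.0405. First find Macaulay duration:
  t   CF        PV=CF/(1+0.0405)^t    t·PV
  1        50.00        48.0538        48.0538
  2        50.00        46.1834        92.3668
  3        50.00        44.3858       133.1573
  4        50.00        42.6581       170.6325
  5     1,050.00       860.9519     4,304.7594
  Σ                  1,042.2330     4,748.9698
P = 1,042.2330; Macaulay duration = 4,748.9698 / 1,042.2330 = 4.55653 years.
Modified duration = D_Mac / (1 + y) = 4.55653 / 1.0405 = 4.37918 years.

4.379 years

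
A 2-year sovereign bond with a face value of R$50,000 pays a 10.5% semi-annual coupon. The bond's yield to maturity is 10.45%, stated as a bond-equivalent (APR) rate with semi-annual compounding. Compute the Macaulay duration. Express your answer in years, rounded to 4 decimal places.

1.8553 years

Periodic yield y = 0.05225. Discount each cash flow and weight by its period:
  t   CF        PV=CF/(1+0.05225)^t    t·PV
  1     2,625.00     2,494.6543     2,494.6543
  2     2,625.00     2,370.7810     4,741.5620
  3     2,625.00     2,253.0587     6,759.1761
  4    52,625.00    42,925.5997   171,702.3988
  Σ                 50,044.0937   185,697.7911
Price P = Σ PV = 50,044.0937.
Macaulay duration = Σ(t·PV) / P = 185,697.7911 / 50,044.0937 = 3.71068 half-year periods.
In years: 3.71068 / 2 = 1.85534 years.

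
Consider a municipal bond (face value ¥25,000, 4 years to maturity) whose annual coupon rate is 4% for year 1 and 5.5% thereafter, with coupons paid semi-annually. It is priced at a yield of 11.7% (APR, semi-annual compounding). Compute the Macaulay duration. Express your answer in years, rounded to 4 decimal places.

Periodic yield y = 0.0585. Discount each cash flow and weight by its period:
  t   CF        PV=CF/(1+0.0585)^t    t·PV
  1       500.00       472.3666       472.3666
  2       500.00       446.2603       892.5207
  3       687.50       579.6957     1,739.0872
  4       687.50       547.6578     2,190.6311
  5       687.50       517.3904     2,586.9521
  6       687.50       488.7959     2,932.7752
  7       687.50       461.7816     3,232.4715
  8    25,687.50    16,300.2753   130,402.2027
  Σ                 19,814.2237   144,449.0071
Price P = Σ PV = 19,814.2237.
Macaulay duration = Σ(t·PV) / P = 144,449.0071 / 19,814.2237 = 7.29017 half-year periods.
In years: 7.29017 / 2 = 3.64508 years.

3.6451 years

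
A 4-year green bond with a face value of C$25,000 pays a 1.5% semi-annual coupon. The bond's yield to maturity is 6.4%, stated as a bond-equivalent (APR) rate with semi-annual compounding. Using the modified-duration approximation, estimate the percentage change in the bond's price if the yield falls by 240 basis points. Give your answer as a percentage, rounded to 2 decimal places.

+9.03%

Periodic yield y = 0.032. Modified duration first:
  t   CF        PV=CF/(1+0.032)^t    t·PV
  1       187.50       181.6860       181.6860
  2       187.50       176.0524       352.1047
  3       187.50       170.5934       511.7801
  4       187.50       165.3037       661.2147
  5       187.50       160.1780       800.8899
  6       187.50       155.2112       931.2673
  7       187.50       150.3985     1,052.7892
  8    25,187.50    19,577.0606   156,616.4848
  Σ                 20,736.4837   161,108.2167
P = 20,736.4837; D_Mac = 7.76931 half-year periods = 3.88466 yrs; D_mod = 3.88466/(1+0.032) = 3.76420 yrs.
ΔP/P ≈ -D_mod · Δy = -3.76420 × (-0.024) = +0.090341 = +9.0341%.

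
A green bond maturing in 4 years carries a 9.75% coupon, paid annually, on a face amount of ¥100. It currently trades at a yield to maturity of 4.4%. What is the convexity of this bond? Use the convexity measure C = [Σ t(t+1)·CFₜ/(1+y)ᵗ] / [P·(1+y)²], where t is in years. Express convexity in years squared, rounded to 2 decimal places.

With y = 0.044:
  t   CF        PV=CF/(1+0.044)^t    t·PV        t(t+1)·PV
  1         9.75         9.3391         9.3391          18.6782
  2         9.75         8.9455        17.8910          53.6729
  3         9.75         8.5685        25.7054         102.8216
  4       109.75        92.3852       369.5409       1,847.7046
  Σ                    119.2383       422.4764       2,022.8772
P = 119.2383.
Convexity = Σ t(t+1)·PV / [P·(1+y)²] = 2,022.8772 / (119.2383 × 1.089936) = 15.56514.

15.57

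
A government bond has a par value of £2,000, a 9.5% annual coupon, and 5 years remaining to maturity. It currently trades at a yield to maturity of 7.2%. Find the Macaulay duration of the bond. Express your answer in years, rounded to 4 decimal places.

Periodic yield y = 0.072. Discount each cash flow and weight by its year:
  t   CF        PV=CF/(1+0.072)^t    t·PV
  1       190.00       177.2388       177.2388
  2       190.00       165.3347       330.6694
  3       190.00       154.2301       462.6904
  4       190.00       143.8714       575.4856
  5     2,190.00     1,546.9283     7,734.6416
  Σ                  2,187.6034     9,280.7258
Price P = Σ PV = 2,187.6034.
Macaulay duration = Σ(t·PV) / P = 9,280.7258 / 2,187.6034 = 4.24242 years.

4.2424 years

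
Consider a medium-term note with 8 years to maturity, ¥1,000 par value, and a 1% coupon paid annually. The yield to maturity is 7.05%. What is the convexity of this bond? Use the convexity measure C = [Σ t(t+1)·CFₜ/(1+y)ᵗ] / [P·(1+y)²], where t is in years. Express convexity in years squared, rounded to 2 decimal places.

With y = 0.0705:
  t   CF        PV=CF/(1+0.0705)^t    t·PV        t(t+1)·PV
  1        10.00         9.3414         9.3414          18.6829
  2        10.00         8.7262        17.4525          52.3574
  3        10.00         8.1515        24.4546          97.8186
  4        10.00         7.6147        30.4588         152.2942
  5        10.00         7.1132        35.5661         213.3968
  6        10.00         6.6448        39.8686         279.0804
  7        10.00         6.2072        43.4502         347.6012
  8     1,010.00       585.6363     4,685.0905      42,165.8148
  Σ                    639.4354     4,885.6828      43,327.0462
P = 639.4354.
Convexity = Σ t(t+1)·PV / [P·(1+y)²] = 43,327.0462 / (639.4354 × 1.145970) = 59.12744.

59.13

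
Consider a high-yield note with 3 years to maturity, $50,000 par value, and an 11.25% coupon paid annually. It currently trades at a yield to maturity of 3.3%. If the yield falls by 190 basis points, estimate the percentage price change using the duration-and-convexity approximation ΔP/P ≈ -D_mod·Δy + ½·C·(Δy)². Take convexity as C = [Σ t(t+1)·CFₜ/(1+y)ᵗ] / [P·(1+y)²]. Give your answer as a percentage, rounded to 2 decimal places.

+5.21%

With y = 0.033:
  t   CF        PV=CF/(1+0.033)^t    t·PV        t(t+1)·PV
  1     5,625.00     5,445.3049     5,445.3049      10,890.6099
  2     5,625.00     5,271.3504    10,542.7007      31,628.1022
  3    55,625.00    50,462.5345   151,387.6035     605,550.4141
  Σ                 61,179.1898   167,375.6092     648,069.1263
P = 61,179.1898; D_Mac = 2.73583 yrs; D_mod = 2.64843 yrs; C = 9.92698.
Duration effect: -2.64843 × (-0.019) = +0.050320
Convexity effect: 0.5 × 9.92698 × (-0.019)² = +0.0017918
ΔP/P ≈ +0.050320 + 0.0017918 = +0.052112 = +5.2112%.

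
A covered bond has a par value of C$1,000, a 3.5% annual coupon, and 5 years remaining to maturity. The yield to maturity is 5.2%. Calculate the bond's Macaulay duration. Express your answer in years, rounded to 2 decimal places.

4.66 years

Periodic yield y = 0.052. Discount each cash flow and weight by its year:
  t   CF        PV=CF/(1+0.052)^t    t·PV
  1        35.00        33.2700        33.2700
  2        35.00        31.6254        63.2509
  3        35.00        30.0622        90.1866
  4        35.00        28.5762       114.3050
  5     1,035.00       803.2702     4,016.3510
  Σ                    926.8040     4,317.3634
Price P = Σ PV = 926.8040.
Macaulay duration = Σ(t·PV) / P = 4,317.3634 / 926.8040 = 4.65833 years.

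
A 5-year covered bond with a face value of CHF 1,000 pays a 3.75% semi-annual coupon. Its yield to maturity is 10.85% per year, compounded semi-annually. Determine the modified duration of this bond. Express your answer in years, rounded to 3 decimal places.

Periodic yield y = 0.05425. First find Macaulay duration:
  t   CF        PV=CF/(1+0.05425)^t    t·PV
  1        18.75        17.7852        17.7852
  2        18.75        16.8700        33.7399
  3        18.75        16.0019        48.0056
  4        18.75        15.1784        60.7137
  5        18.75        14.3974        71.9869
  6        18.75        13.6565        81.9390
  7        18.75        12.9538        90.6764
  8        18.75        12.2872        98.2975
  9        18.75        11.6549       104.8942
  10    1,018.75       600.6639     6,006.6389
  Σ                    731.4490     6,614.6772
P = 731.4490; Macaulay duration = 6,614.6772 / 731.4490 = 9.04325 half-year periods = 4.52163 years.
Modified duration = D_Mac / (1 + y) = 4.52163 / 1.05425 = 4.28895 years.

4.289 years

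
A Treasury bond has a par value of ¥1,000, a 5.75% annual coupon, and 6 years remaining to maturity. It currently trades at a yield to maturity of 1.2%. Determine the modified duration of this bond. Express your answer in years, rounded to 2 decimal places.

Periodic yield y = 0.012. First find Macaulay duration:
  t   CF        PV=CF/(1+0.012)^t    t·PV
  1        57.50        56.8182        56.8182
  2        57.50        56.1444       112.2889
  3        57.50        55.4787       166.4361
  4        57.50        54.8209       219.2834
  5        57.50        54.1708       270.8540
  6     1,057.50       984.4582     5,906.7495
  Σ                  1,261.8912     6,732.4301
P = 1,261.8912; Macaulay duration = 6,732.4301 / 1,261.8912 = 5.33519 years.
Modified duration = D_Mac / (1 + y) = 5.33519 / 1.012 = 5.27193 years.

5.27 years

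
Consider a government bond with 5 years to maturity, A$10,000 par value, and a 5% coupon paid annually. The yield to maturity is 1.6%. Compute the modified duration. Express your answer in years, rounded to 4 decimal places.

4.5110 years

Periodic yield y = 0.016. First find Macaulay duration:
  t   CF        PV=CF/(1+0.016)^t    t·PV
  1       500.00       492.1260       492.1260
  2       500.00       484.3760       968.7519
  3       500.00       476.7480     1,430.2440
  4       500.00       469.2402     1,876.9606
  5    10,500.00     9,698.8615    48,494.3077
  Σ                 11,621.3516    53,262.3902
P = 11,621.3516; Macaulay duration = 53,262.3902 / 11,621.3516 = 4.58315 years.
Modified duration = D_Mac / (1 + y) = 4.58315 / 1.016 = 4.51097 years.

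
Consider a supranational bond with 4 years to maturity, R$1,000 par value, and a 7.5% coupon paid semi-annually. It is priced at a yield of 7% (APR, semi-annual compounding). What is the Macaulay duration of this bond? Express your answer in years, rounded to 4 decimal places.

3.5337 years

Periodic yield y = 0.035. Discount each cash flow and weight by its period:
  t   CF        PV=CF/(1+0.035)^t    t·PV
  1        37.50        36.2319        36.2319
  2        37.50        35.0067        70.0133
  3        37.50        33.8229       101.4686
  4        37.50        32.6791       130.7163
  5        37.50        31.5740       157.8700
  6        37.50        30.5063       183.0376
  7        37.50        29.4747       206.3226
  8     1,037.50       787.8895     6,303.1159
  Σ                  1,017.1849     7,188.7762
Price P = Σ PV = 1,017.1849.
Macaulay duration = Σ(t·PV) / P = 7,188.7762 / 1,017.1849 = 7.06733 half-year periods.
In years: 7.06733 / 2 = 3.53366 years.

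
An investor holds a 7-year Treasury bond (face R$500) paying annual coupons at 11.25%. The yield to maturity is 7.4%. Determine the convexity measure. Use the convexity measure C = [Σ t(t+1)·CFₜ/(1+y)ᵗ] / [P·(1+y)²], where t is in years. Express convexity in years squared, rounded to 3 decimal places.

With y = 0.074:
  t   CF        PV=CF/(1+0.074)^t    t·PV        t(t+1)·PV
  1        56.25        52.3743        52.3743         104.7486
  2        56.25        48.7656        97.5313         292.5939
  3        56.25        45.4056       136.2169         544.8675
  4        56.25        42.2771       169.1085         845.5424
  5        56.25        39.3642       196.8209       1,180.9252
  6        56.25        36.6519       219.9116       1,539.3810
  7       556.25       337.4738     2,362.3166      18,898.5325
  Σ                    602.3126     3,234.2800      23,406.5911
P = 602.3126.
Convexity = Σ t(t+1)·PV / [P·(1+y)²] = 23,406.5911 / (602.3126 × 1.153476) = 33.69052.

33.691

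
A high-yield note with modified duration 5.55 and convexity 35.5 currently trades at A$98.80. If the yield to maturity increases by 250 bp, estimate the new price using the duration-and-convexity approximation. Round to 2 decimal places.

A$86.19

Duration effect: -D_mod·Δy = -5.55 × (+0.025) = -0.138750
Convexity effect: ½·C·(Δy)² = 0.5 × 35.5 × (0.025)² = +0.01109375
ΔP/P ≈ -0.138750 + 0.01109375 = -0.12765625
New price ≈ 98.80 × (1 - 0.12765625) = 86.1875625.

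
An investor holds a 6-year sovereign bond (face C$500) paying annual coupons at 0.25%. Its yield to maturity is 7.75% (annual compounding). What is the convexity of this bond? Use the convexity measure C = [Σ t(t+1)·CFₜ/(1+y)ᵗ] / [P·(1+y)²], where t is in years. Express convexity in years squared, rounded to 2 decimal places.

With y = 0.0775:
  t   CF        PV=CF/(1+0.0775)^t    t·PV        t(t+1)·PV
  1         1.25         1.1601         1.1601           2.3202
  2         1.25         1.0767         2.1533           6.4599
  3         1.25         0.9992         2.9976          11.9906
  4         1.25         0.9273         3.7094          18.5469
  5         1.25         0.8606         4.3032          25.8193
  6       501.25       320.2954     1,921.7724      13,452.4071
  Σ                    325.3194     1,936.0961      13,517.5440
P = 325.3194.
Convexity = Σ t(t+1)·PV / [P·(1+y)²] = 13,517.5440 / (325.3194 × 1.161006) = 35.78931.

35.79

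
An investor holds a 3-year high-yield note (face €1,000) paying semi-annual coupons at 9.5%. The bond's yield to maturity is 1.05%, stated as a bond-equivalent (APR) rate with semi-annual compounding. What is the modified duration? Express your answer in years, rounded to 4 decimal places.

2.7040 years

Periodic yield y = 0.00525. First find Macaulay duration:
  t   CF        PV=CF/(1+0.00525)^t    t·PV
  1        47.50        47.2519        47.2519
  2        47.50        47.0052        94.0103
  3        47.50        46.7597       140.2790
  4        47.50        46.5155       186.0618
  5        47.50        46.2725       231.3626
  6     1,047.50     1,015.1017     6,090.6100
  Σ                  1,248.9064     6,789.5757
P = 1,248.9064; Macaulay duration = 6,789.5757 / 1,248.9064 = 5.43642 half-year periods = 2.71821 years.
Modified duration = D_Mac / (1 + y) = 2.71821 / 1.00525 = 2.70401 years.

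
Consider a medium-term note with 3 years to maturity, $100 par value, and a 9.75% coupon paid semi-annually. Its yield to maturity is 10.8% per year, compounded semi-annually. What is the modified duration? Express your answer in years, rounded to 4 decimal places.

2.5305 years

Periodic yield y = 0.054. First find Macaulay duration:
  t   CF        PV=CF/(1+0.054)^t    t·PV
  1        4.875         4.6252         4.6252
  2        4.875         4.3883         8.7765
  3        4.875         4.1634        12.4903
  4        4.875         3.9501        15.8005
  5        4.875         3.7478        18.7388
  6      104.875        76.4942       458.9650
  Σ                     97.3690       519.3964
P = 97.3690; Macaulay duration = 519.3964 / 97.3690 = 5.33431 half-year periods = 2.66715 years.
Modified duration = D_Mac / (1 + y) = 2.66715 / 1.054 = 2.53051 years.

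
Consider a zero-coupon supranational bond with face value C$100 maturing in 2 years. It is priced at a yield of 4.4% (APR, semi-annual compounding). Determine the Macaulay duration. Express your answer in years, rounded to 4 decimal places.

A zero-coupon bond has a single cash flow at maturity, so its Macaulay duration equals its maturity: 2 years.
(Equivalently: 4 semi-annual periods ÷ 2 = 2 years.)

2.0000 years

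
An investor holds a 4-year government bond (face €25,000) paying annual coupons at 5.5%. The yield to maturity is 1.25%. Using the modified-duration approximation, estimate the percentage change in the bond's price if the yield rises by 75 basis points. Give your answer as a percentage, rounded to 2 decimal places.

Periodic yield y = 0.0125. Modified duration first:
  t   CF        PV=CF/(1+0.0125)^t    t·PV
  1     1,375.00     1,358.0247     1,358.0247
  2     1,375.00     1,341.2590     2,682.5179
  3     1,375.00     1,324.7002     3,974.1006
  4    26,375.00    25,096.4528   100,385.8110
  Σ                 29,120.4366   108,400.4542
P = 29,120.4366; D_Mac = 3.72249 yrs; D_mod = 3.72249/(1+0.0125) = 3.67653 yrs.
ΔP/P ≈ -D_mod · Δy = -3.67653 × (+0.0075) = -0.027574 = -2.7574%.

-2.76%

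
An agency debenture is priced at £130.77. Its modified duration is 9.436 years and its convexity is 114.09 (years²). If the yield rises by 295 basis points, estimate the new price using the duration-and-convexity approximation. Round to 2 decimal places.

£100.86

Duration effect: -D_mod·Δy = -9.436 × (+0.0295) = -0.278362
Convexity effect: ½·C·(Δy)² = 0.5 × 114.09 × (0.0295)² = +0.04964341125
ΔP/P ≈ -0.278362 + 0.04964341125 = -0.22871858875
New price ≈ 130.77 × (1 - 0.22871858875) = 100.8604701491625.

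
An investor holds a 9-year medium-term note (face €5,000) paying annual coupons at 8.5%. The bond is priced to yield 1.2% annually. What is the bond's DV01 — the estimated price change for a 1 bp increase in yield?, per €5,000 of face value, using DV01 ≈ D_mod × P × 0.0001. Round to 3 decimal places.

Periodic yield y = 0.012.
  t   CF        PV=CF/(1+0.012)^t    t·PV
  1       425.00       419.9605       419.9605
  2       425.00       414.9807       829.9614
  3       425.00       410.0600     1,230.1800
  4       425.00       405.1976     1,620.7905
  5       425.00       400.3929     2,001.9645
  6       425.00       395.6452     2,373.8709
  7       425.00       390.9537     2,736.6760
  8       425.00       386.3179     3,090.5432
  9     5,425.00     4,872.7612    43,854.8510
  Σ                  8,096.2697    58,158.7979
P = 8,096.2697; D_Mac = 7.18341 yrs; D_mod = 7.09823 yrs.
DV01 ≈ 7.09823 × 8,096.2697 × 0.0001 = 5.746917.

€5.747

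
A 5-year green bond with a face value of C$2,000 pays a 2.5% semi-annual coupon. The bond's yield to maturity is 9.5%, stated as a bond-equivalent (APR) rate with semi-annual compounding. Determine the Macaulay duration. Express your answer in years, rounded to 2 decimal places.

Periodic yield y = 0.0475. Discount each cash flow and weight by its period:
  t   CF        PV=CF/(1+0.0475)^t    t·PV
  1        25.00        23.8663        23.8663
  2        25.00        22.7841        45.5682
  3        25.00        21.7509        65.2528
  4        25.00        20.7646        83.0585
  5        25.00        19.8230        99.1151
  6        25.00        18.9241       113.5448
  7        25.00        18.0660       126.4619
  8        25.00        17.2468       137.9742
  9        25.00        16.4647       148.1823
  10    2,025.00     1,273.1651    12,731.6506
  Σ                  1,452.8557    13,574.6746
Price P = Σ PV = 1,452.8557.
Macaulay duration = Σ(t·PV) / P = 13,574.6746 / 1,452.8557 = 9.34344 half-year periods.
In years: 9.34344 / 2 = 4.67172 years.

4.67 years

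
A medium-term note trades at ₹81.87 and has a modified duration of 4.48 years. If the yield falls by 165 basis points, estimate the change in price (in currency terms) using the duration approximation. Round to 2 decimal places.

Duration approximation: ΔP/P ≈ -D_mod · Δy = -4.48 × (-0.0165) = +0.073920.
ΔP ≈ 81.87 × (+0.073920) = +6.0518304.

+₹6.05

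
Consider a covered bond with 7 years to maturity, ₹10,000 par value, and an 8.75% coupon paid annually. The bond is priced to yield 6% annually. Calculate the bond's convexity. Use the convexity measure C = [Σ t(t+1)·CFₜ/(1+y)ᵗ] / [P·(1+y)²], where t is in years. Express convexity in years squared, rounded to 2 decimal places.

37.00

With y = 0.06:
  t   CF        PV=CF/(1+0.06)^t    t·PV        t(t+1)·PV
  1       875.00       825.4717       825.4717       1,650.9434
  2       875.00       778.7469     1,557.4938       4,672.4813
  3       875.00       734.6669     2,204.0006       8,816.0025
  4       875.00       693.0820     2,772.3278      13,861.6391
  5       875.00       653.8509     3,269.2545      19,615.5270
  6       875.00       616.8405     3,701.0428      25,907.2999
  7    10,875.00     7,232.4961    50,627.4728     405,019.7822
  Σ                 11,535.1549    64,957.0640     479,543.6754
P = 11,535.1549.
Convexity = Σ t(t+1)·PV / [P·(1+y)²] = 479,543.6754 / (11,535.1549 × 1.123600) = 36.99926.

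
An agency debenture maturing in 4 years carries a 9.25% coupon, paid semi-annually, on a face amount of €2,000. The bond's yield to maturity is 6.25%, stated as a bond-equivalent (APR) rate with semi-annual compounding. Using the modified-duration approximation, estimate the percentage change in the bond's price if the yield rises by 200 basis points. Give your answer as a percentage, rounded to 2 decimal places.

Periodic yield y = 0.03125. Modified duration first:
  t   CF        PV=CF/(1+0.03125)^t    t·PV
  1        92.50        89.6970        89.6970
  2        92.50        86.9789       173.9578
  3        92.50        84.3432       253.0295
  4        92.50        81.7873       327.1492
  5        92.50        79.3089       396.5445
  6        92.50        76.9056       461.4336
  7        92.50        74.5751       522.0259
  8     2,092.50     1,635.8888    13,087.1103
  Σ                  2,209.4847    15,310.9476
P = 2,209.4847; D_Mac = 6.92965 half-year periods = 3.46482 yrs; D_mod = 3.46482/(1+0.03125) = 3.35983 yrs.
ΔP/P ≈ -D_mod · Δy = -3.35983 × (+0.02) = -0.067197 = -6.7197%.

-6.72%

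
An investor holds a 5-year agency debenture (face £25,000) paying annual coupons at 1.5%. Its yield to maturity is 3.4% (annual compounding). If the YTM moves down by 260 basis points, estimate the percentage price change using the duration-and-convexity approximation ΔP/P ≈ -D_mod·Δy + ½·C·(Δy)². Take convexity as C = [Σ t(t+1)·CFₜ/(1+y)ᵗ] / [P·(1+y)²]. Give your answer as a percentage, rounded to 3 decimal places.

With y = 0.034:
  t   CF        PV=CF/(1+0.034)^t    t·PV        t(t+1)·PV
  1       375.00       362.6692       362.6692         725.3385
  2       375.00       350.7440       701.4879       2,104.4637
  3       375.00       339.2108     1,017.6324       4,070.5294
  4       375.00       328.0569     1,312.2274       6,561.1370
  5    25,375.00    21,468.5818   107,342.9092     644,057.4554
  Σ                 22,849.2627   110,736.9261     657,518.9241
P = 22,849.2627; D_Mac = 4.84641 yrs; D_mod = 4.68705 yrs; C = 26.91504.
Duration effect: -4.68705 × (-0.026) = +0.121863
Convexity effect: 0.5 × 26.91504 × (-0.026)² = +0.0090973
ΔP/P ≈ +0.121863 + 0.0090973 = +0.130961 = +13.0961%.

+13.096%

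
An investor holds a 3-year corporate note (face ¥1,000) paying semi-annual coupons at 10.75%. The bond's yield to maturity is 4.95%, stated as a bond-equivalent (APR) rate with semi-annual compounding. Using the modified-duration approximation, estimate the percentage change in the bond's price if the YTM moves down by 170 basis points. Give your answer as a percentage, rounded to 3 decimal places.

+4.432%

Periodic yield y = 0.02475. Modified duration first:
  t   CF        PV=CF/(1+0.02475)^t    t·PV
  1        53.75        52.4518        52.4518
  2        53.75        51.1850       102.3700
  3        53.75        49.9488       149.8463
  4        53.75        48.7424       194.9695
  5        53.75        47.5651       237.8257
  6     1,053.75       909.9762     5,459.8571
  Σ                  1,159.8693     6,197.3204
P = 1,159.8693; D_Mac = 5.34312 half-year periods = 2.67156 yrs; D_mod = 2.67156/(1+0.02475) = 2.60704 yrs.
ΔP/P ≈ -D_mod · Δy = -2.60704 × (-0.017) = +0.044320 = +4.4320%.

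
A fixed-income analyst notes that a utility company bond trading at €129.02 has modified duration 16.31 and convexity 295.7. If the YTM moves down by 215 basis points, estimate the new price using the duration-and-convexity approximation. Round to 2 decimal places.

€183.08

Duration effect: -D_mod·Δy = -16.31 × (-0.0215) = +0.350665
Convexity effect: ½·C·(Δy)² = 0.5 × 295.7 × (-0.0215)² = +0.0683436625
ΔP/P ≈ +0.350665 + 0.0683436625 = +0.4190086625
New price ≈ 129.02 × (1 + 0.4190086625) = 183.08049763575.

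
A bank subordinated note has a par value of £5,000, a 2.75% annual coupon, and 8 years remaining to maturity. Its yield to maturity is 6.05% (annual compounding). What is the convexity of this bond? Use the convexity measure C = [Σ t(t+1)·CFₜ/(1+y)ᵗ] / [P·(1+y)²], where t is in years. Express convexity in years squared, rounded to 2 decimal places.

With y = 0.0605:
  t   CF        PV=CF/(1+0.0605)^t    t·PV        t(t+1)·PV
  1       137.50       129.6558       129.6558         259.3116
  2       137.50       122.2591       244.5183         733.5549
  3       137.50       115.2844       345.8533       1,383.4132
  4       137.50       108.7076       434.8305       2,174.1525
  5       137.50       102.5060       512.5301       3,075.1803
  6       137.50        96.6582       579.9491       4,059.6440
  7       137.50        91.1440       638.0079       5,104.0629
  8     5,137.50     3,211.1933    25,689.5466     231,205.9192
  Σ                  3,977.4085    28,574.8916     247,995.2387
P = 3,977.4085.
Convexity = Σ t(t+1)·PV / [P·(1+y)²] = 247,995.2387 / (3,977.4085 × 1.124660) = 55.43982.

55.44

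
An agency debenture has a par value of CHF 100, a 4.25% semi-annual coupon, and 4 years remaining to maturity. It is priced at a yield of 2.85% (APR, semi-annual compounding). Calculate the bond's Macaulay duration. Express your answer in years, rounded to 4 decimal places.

3.7290 years

Periodic yield y = 0.01425. Discount each cash flow and weight by its period:
  t   CF        PV=CF/(1+0.01425)^t    t·PV
  1        2.125         2.0951         2.0951
  2        2.125         2.0657         4.1314
  3        2.125         2.0367         6.1101
  4        2.125         2.0081         8.0323
  5        2.125         1.9799         9.8993
  6        2.125         1.9520        11.7122
  7        2.125         1.9246        13.4723
  8      102.125        91.1952       729.5615
  Σ                    105.2573       785.0143
Price P = Σ PV = 105.2573.
Macaulay duration = Σ(t·PV) / P = 785.0143 / 105.2573 = 7.45805 half-year periods.
In years: 7.45805 / 2 = 3.72902 years.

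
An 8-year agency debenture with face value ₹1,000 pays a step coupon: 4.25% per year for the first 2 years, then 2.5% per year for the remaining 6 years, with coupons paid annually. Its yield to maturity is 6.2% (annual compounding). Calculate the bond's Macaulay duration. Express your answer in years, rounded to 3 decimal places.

Periodic yield y = 0.062. Discount each cash flow and weight by its year:
  t   CF        PV=CF/(1+0.062)^t    t·PV
  1        42.50        40.0188        40.0188
  2        42.50        37.6825        75.3650
  3        25.00        20.8721        62.6163
  4        25.00        19.6536        78.6144
  5        25.00        18.5062        92.5310
  6        25.00        17.4258       104.5548
  7        25.00        16.4085       114.8594
  8     1,025.00       633.4724     5,067.7796
  Σ                    804.0400     5,636.3394
Price P = Σ PV = 804.0400.
Macaulay duration = Σ(t·PV) / P = 5,636.3394 / 804.0400 = 7.01002 years.

7.010 years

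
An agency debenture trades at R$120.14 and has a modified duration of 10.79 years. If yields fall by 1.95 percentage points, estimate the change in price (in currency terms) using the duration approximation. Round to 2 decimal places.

Duration approximation: ΔP/P ≈ -D_mod · Δy = -10.79 × (-0.0195) = +0.210405.
ΔP ≈ 120.14 × (+0.210405) = +25.2780567.

+R$25.28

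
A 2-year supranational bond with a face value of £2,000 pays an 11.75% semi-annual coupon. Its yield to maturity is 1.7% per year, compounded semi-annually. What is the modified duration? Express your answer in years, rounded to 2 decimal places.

Periodic yield y = 0.0085. First find Macaulay duration:
  t   CF        PV=CF/(1+0.0085)^t    t·PV
  1       117.50       116.5097       116.5097
  2       117.50       115.5277       231.0554
  3       117.50       114.5540       343.6619
  4     2,117.50     2,047.0093     8,188.0371
  Σ                  2,393.6006     8,879.2640
P = 2,393.6006; Macaulay duration = 8,879.2640 / 2,393.6006 = 3.70958 half-year periods = 1.85479 years.
Modified duration = D_Mac / (1 + y) = 1.85479 / 1.0085 = 1.83916 years.

1.84 years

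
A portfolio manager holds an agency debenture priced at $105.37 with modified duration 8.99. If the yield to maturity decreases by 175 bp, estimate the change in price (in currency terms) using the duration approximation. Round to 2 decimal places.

+$16.58

Duration approximation: ΔP/P ≈ -D_mod · Δy = -8.99 × (-0.0175) = +0.157325.
ΔP ≈ 105.37 × (+0.157325) = +16.57733525.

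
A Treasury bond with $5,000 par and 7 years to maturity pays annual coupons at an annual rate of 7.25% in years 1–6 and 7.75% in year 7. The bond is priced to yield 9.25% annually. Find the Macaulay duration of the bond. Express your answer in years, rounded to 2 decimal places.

Periodic yield y = 0.0925. Discount each cash flow and weight by its year:
  t   CF        PV=CF/(1+0.0925)^t    t·PV
  1       362.50       331.8078       331.8078
  2       362.50       303.7142       607.4284
  3       362.50       277.9993       833.9978
  4       362.50       254.4616     1,017.8463
  5       362.50       232.9168     1,164.5839
  6       362.50       213.1961     1,279.1768
  7     5,387.50     2,900.2615    20,301.8308
  Σ                  4,514.3573    25,536.6719
Price P = Σ PV = 4,514.3573.
Macaulay duration = Σ(t·PV) / P = 25,536.6719 / 4,514.3573 = 5.65677 years.

5.66 years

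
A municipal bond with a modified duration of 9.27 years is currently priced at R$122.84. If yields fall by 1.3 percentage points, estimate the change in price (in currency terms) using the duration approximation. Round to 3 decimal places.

+R$14.803

Duration approximation: ΔP/P ≈ -D_mod · Δy = -9.27 × (-0.013) = +0.120510.
ΔP ≈ 122.84 × (+0.120510) = +14.8034484.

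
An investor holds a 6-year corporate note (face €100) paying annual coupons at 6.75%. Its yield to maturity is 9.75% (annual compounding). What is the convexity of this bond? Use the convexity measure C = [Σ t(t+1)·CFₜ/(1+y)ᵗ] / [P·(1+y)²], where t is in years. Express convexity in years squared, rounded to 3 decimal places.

27.659

With y = 0.0975:
  t   CF        PV=CF/(1+0.0975)^t    t·PV        t(t+1)·PV
  1         6.75         6.1503         6.1503          12.3007
  2         6.75         5.6040        11.2079          33.6237
  3         6.75         5.1061        15.3183          61.2733
  4         6.75         4.6525        18.6100          93.0498
  5         6.75         4.2392        21.1959         127.1752
  6       106.75        61.0859       366.5152       2,565.6062
  Σ                     86.8379       438.9976       2,893.0290
P = 86.8379.
Convexity = Σ t(t+1)·PV / [P·(1+y)²] = 2,893.0290 / (86.8379 × 1.204506) = 27.65886.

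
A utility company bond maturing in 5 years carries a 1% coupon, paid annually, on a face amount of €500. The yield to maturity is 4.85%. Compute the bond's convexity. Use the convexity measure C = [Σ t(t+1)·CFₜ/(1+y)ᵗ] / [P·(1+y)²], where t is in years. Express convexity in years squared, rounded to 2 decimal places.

26.50

With y = 0.0485:
  t   CF        PV=CF/(1+0.0485)^t    t·PV        t(t+1)·PV
  1         5.00         4.7687         4.7687           9.5374
  2         5.00         4.5481         9.0963          27.2888
  3         5.00         4.3378        13.0133          52.0530
  4         5.00         4.1371        16.5484          82.7420
  5       505.00       398.5192     1,992.5958      11,955.5747
  Σ                    416.3109     2,036.0224      12,127.1960
P = 416.3109.
Convexity = Σ t(t+1)·PV / [P·(1+y)²] = 12,127.1960 / (416.3109 × 1.099352) = 26.49755.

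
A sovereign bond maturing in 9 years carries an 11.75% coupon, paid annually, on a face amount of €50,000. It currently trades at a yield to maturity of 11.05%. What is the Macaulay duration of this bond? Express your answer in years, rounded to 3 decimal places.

6.069 years

Periodic yield y = 0.1105. Discount each cash flow and weight by its year:
  t   CF        PV=CF/(1+0.1105)^t    t·PV
  1     5,875.00     5,290.4097     5,290.4097
  2     5,875.00     4,763.9889     9,527.9779
  3     5,875.00     4,289.9495    12,869.8486
  4     5,875.00     3,863.0793    15,452.3171
  5     5,875.00     3,478.6846    17,393.4231
  6     5,875.00     3,132.5391    18,795.2343
  7     5,875.00     2,820.8366    19,745.8562
  8     5,875.00     2,540.1500    20,321.2002
  9    55,875.00    21,754.5683   195,791.1150
  Σ                 51,934.2061   315,187.3821
Price P = Σ PV = 51,934.2061.
Macaulay duration = Σ(t·PV) / P = 315,187.3821 / 51,934.2061 = 6.06897 years.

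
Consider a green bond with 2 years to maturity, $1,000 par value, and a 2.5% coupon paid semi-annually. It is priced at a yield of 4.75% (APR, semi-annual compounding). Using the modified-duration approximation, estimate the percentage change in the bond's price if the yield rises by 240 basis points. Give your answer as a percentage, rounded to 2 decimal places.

-4.60%

Periodic yield y = 0.02375. Modified duration first:
  t   CF        PV=CF/(1+0.02375)^t    t·PV
  1        12.50        12.2100        12.2100
  2        12.50        11.9268        23.8535
  3        12.50        11.6501        34.9502
  4     1,012.50       921.7632     3,687.0529
  Σ                    957.5500     3,758.0666
P = 957.5500; D_Mac = 3.92467 half-year periods = 1.96233 yrs; D_mod = 1.96233/(1+0.02375) = 1.91681 yrs.
ΔP/P ≈ -D_mod · Δy = -1.91681 × (+0.024) = -0.046003 = -4.6003%.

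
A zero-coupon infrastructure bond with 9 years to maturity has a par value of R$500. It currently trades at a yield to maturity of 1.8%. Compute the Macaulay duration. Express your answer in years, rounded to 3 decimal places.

9.000 years

A zero-coupon bond has a single cash flow at maturity, so its Macaulay duration equals its maturity: 9 years.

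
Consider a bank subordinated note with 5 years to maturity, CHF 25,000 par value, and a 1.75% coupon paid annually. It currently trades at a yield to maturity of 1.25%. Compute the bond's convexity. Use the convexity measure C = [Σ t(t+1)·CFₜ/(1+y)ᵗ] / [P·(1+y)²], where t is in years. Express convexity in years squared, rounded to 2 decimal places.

27.96

With y = 0.0125:
  t   CF        PV=CF/(1+0.0125)^t    t·PV        t(t+1)·PV
  1       437.50       432.0988       432.0988         864.1975
  2       437.50       426.7642       853.5284       2,560.5853
  3       437.50       421.4955     1,264.4866       5,057.9462
  4       437.50       416.2919     1,665.1675       8,325.8374
  5    25,437.50    23,905.5790   119,527.8951     717,167.3704
  Σ                 25,602.2294   123,743.1763     733,975.9368
P = 25,602.2294.
Convexity = Σ t(t+1)·PV / [P·(1+y)²] = 733,975.9368 / (25,602.2294 × 1.025156) = 27.96495.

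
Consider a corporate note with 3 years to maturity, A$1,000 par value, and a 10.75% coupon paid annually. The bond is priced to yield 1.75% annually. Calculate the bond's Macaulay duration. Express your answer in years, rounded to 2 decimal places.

2.75 years

Periodic yield y = 0.0175. Discount each cash flow and weight by its year:
  t   CF        PV=CF/(1+0.0175)^t    t·PV
  1       107.50       105.6511       105.6511
  2       107.50       103.8340       207.6680
  3     1,107.50     1,051.3334     3,154.0003
  Σ                  1,260.8186     3,467.3195
Price P = Σ PV = 1,260.8186.
Macaulay duration = Σ(t·PV) / P = 3,467.3195 / 1,260.8186 = 2.75005 years.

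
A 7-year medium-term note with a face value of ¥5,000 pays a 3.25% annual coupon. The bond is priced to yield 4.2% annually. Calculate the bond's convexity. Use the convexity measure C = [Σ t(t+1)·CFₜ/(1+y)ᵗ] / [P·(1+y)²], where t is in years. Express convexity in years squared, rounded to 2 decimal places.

With y = 0.042:
  t   CF        PV=CF/(1+0.042)^t    t·PV        t(t+1)·PV
  1       162.50       155.9501       155.9501         311.9002
  2       162.50       149.6642       299.3284         897.9852
  3       162.50       143.6317       430.8950       1,723.5800
  4       162.50       137.8423       551.3692       2,756.8459
  5       162.50       132.2863       661.4313       3,968.5881
  6       162.50       126.9542       761.7252       5,332.0761
  7     5,162.50     3,870.6690    27,094.6829     216,757.4628
  Σ                  4,716.9977    29,955.3820     231,748.4384
P = 4,716.9977.
Convexity = Σ t(t+1)·PV / [P·(1+y)²] = 231,748.4384 / (4,716.9977 × 1.085764) = 45.24970.

45.25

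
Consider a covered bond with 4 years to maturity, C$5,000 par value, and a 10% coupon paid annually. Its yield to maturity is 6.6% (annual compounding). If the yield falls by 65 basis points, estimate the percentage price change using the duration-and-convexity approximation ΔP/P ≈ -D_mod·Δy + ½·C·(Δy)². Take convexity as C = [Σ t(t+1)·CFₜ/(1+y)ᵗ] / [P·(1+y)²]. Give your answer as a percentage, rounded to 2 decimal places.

+2.18%

With y = 0.066:
  t   CF        PV=CF/(1+0.066)^t    t·PV        t(t+1)·PV
  1       500.00       469.0432       469.0432         938.0863
  2       500.00       440.0030       880.0059       2,640.0177
  3       500.00       412.7607     1,238.2822       4,953.1290
  4     5,500.00     4,259.2572    17,037.0290      85,185.1449
  Σ                  5,581.0641    19,624.3603      93,716.3779
P = 5,581.0641; D_Mac = 3.51624 yrs; D_mod = 3.29854 yrs; C = 14.77693.
Duration effect: -3.29854 × (-0.0065) = +0.021440
Convexity effect: 0.5 × 14.77693 × (-0.0065)² = +0.0003122
ΔP/P ≈ +0.021440 + 0.0003122 = +0.021753 = +2.1753%.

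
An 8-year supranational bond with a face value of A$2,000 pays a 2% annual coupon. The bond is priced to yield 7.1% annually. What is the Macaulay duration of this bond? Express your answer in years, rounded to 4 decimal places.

7.3411 years

Periodic yield y = 0.071. Discount each cash flow and weight by its year:
  t   CF        PV=CF/(1+0.071)^t    t·PV
  1        40.00        37.3483        37.3483
  2        40.00        34.8723        69.7447
  3        40.00        32.5605        97.6816
  4        40.00        30.4020       121.6080
  5        40.00        28.3866       141.9328
  6        40.00        26.5047       159.0283
  7        40.00        24.7476       173.2334
  8     2,040.00     1,178.4588     9,427.6703
  Σ                  1,393.2808    10,228.2474
Price P = Σ PV = 1,393.2808.
Macaulay duration = Σ(t·PV) / P = 10,228.2474 / 1,393.2808 = 7.34112 years.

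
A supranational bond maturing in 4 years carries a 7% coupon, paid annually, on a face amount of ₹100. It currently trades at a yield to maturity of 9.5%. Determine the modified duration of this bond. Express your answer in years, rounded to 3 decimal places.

3.294 years

Periodic yield y = 0.095. First find Macaulay duration:
  t   CF        PV=CF/(1+0.095)^t    t·PV
  1         7.00         6.3927         6.3927
  2         7.00         5.8381        11.6762
  3         7.00         5.3316        15.9947
  4       107.00        74.4264       297.7058
  Σ                     91.9888       331.7694
P = 91.9888; Macaulay duration = 331.7694 / 91.9888 = 3.60663 years.
Modified duration = D_Mac / (1 + y) = 3.60663 / 1.095 = 3.29372 years.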